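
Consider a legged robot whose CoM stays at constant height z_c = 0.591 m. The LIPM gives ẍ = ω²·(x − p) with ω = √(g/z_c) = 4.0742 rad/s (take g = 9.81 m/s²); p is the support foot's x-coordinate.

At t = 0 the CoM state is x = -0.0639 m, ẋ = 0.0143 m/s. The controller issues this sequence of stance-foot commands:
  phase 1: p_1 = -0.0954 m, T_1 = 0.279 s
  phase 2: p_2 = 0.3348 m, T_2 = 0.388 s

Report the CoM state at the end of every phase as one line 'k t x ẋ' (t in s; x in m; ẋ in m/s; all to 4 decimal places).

phase 1: p=-0.0954, T=0.279, ωT=1.136702, cosh=1.718674, sinh=1.397799; start (x,ẋ)=(-0.063900, 0.014300) → end (x,ẋ)=(-0.036356, 0.203967)
phase 2: p=0.3348, T=0.388, ωT=1.580790, cosh=2.532302, sinh=2.326489; start (x,ẋ)=(-0.036356, 0.203967) → end (x,ẋ)=(-0.488607, -3.001524)

1 0.2790 -0.0364 0.2040
2 0.6670 -0.4886 -3.0015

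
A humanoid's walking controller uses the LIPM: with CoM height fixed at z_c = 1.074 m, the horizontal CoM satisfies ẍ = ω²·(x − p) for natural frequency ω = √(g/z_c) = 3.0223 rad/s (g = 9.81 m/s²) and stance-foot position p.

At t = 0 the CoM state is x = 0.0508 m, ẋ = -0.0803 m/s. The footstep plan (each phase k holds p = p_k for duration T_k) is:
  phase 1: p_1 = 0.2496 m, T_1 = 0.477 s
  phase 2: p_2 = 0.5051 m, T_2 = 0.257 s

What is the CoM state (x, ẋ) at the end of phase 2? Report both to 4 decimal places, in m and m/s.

phase 1: p=0.2496, T=0.477, ωT=1.441637, cosh=2.232076, sinh=1.995535; start (x,ẋ)=(0.050800, -0.080300) → end (x,ẋ)=(-0.247156, -1.378220)
phase 2: p=0.5051, T=0.257, ωT=0.776731, cosh=1.317130, sinh=0.857223; start (x,ẋ)=(-0.247156, -1.378220) → end (x,ẋ)=(-0.876627, -3.764229)

x = -0.8766, ẋ = -3.7642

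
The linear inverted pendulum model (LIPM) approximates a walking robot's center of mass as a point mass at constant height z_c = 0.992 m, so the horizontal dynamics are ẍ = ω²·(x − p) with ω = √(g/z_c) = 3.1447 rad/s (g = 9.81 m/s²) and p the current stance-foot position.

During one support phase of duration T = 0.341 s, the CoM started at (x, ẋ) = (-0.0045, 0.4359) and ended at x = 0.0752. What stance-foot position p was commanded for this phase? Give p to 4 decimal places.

p = 0.1523

ωT = 3.1447·0.341 = 1.072343; cosh(ωT) = 1.632212, sinh(ωT) = 1.290006
x(T) = p + (x₀−p)·cosh(ωT) + (ẋ₀/ω)·sinh(ωT) ⇒ p·(1 − cosh) = x(T) − x₀·cosh − (ẋ₀/ω)·sinh
numerator   = 0.0752 − (-0.0045)·1.632212 − (0.4359/3.1447)·1.290006 = -0.096268
denominator = 1 − 1.632212 = -0.632212
p = -0.096268 / -0.632212 = 0.1523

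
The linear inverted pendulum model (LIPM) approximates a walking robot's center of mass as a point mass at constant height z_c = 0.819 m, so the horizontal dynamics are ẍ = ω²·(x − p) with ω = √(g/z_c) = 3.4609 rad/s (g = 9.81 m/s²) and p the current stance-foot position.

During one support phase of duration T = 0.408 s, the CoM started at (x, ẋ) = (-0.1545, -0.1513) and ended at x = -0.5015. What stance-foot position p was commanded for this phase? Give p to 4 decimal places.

p = 0.0692

ωT = 3.4609·0.408 = 1.412047; cosh(ωT) = 2.173997, sinh(ωT) = 1.930353
x(T) = p + (x₀−p)·cosh(ωT) + (ẋ₀/ω)·sinh(ωT) ⇒ p·(1 − cosh) = x(T) − x₀·cosh − (ẋ₀/ω)·sinh
numerator   = -0.5015 − (-0.1545)·2.173997 − (-0.1513/3.4609)·1.930353 = -0.081228
denominator = 1 − 2.173997 = -1.173997
p = -0.081228 / -1.173997 = 0.0692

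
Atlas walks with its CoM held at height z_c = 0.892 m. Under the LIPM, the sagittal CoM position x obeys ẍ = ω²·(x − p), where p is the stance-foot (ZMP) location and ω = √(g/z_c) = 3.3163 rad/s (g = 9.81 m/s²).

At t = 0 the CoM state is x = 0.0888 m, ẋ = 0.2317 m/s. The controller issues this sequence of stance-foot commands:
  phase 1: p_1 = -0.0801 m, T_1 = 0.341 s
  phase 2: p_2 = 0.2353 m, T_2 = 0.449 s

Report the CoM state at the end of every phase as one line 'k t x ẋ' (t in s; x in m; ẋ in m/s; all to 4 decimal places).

1 0.3410 0.3058 1.1737
2 0.7900 1.1439 3.2252

phase 1: p=-0.0801, T=0.341, ωT=1.130858, cosh=1.710535, sinh=1.387779; start (x,ẋ)=(0.088800, 0.231700) → end (x,ẋ)=(0.305769, 1.173658)
phase 2: p=0.2353, T=0.449, ωT=1.489019, cosh=2.329169, sinh=2.103575; start (x,ẋ)=(0.305769, 1.173658) → end (x,ẋ)=(1.143903, 3.225249)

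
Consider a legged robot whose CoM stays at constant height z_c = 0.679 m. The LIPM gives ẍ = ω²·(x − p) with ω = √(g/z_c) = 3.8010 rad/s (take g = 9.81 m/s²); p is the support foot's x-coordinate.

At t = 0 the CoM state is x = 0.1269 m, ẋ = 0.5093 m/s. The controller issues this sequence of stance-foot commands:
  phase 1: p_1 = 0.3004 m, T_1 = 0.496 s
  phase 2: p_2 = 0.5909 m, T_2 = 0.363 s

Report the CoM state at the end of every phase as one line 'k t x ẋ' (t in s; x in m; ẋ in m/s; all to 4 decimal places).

1 0.4960 0.1469 -0.4060
2 0.8590 -0.5459 -3.9987

phase 1: p=0.3004, T=0.496, ωT=1.885296, cosh=3.370044, sinh=3.218260; start (x,ẋ)=(0.126900, 0.509300) → end (x,ẋ)=(0.146915, -0.405994)
phase 2: p=0.5909, T=0.363, ωT=1.379763, cosh=2.112799, sinh=1.861161; start (x,ẋ)=(0.146915, -0.405994) → end (x,ẋ)=(-0.545945, -3.998651)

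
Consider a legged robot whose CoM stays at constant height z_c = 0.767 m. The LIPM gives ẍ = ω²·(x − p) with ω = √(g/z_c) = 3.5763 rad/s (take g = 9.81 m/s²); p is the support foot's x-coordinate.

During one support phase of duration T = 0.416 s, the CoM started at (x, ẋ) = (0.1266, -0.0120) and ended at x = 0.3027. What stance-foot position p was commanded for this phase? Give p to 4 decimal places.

ωT = 3.5763·0.416 = 1.487741; cosh(ωT) = 2.326482, sinh(ωT) = 2.100600
x(T) = p + (x₀−p)·cosh(ωT) + (ẋ₀/ω)·sinh(ωT) ⇒ p·(1 − cosh) = x(T) − x₀·cosh − (ẋ₀/ω)·sinh
numerator   = 0.3027 − (0.1266)·2.326482 − (-0.0120/3.5763)·2.100600 = 0.015216
denominator = 1 − 2.326482 = -1.326482
p = 0.015216 / -1.326482 = -0.0115

p = -0.0115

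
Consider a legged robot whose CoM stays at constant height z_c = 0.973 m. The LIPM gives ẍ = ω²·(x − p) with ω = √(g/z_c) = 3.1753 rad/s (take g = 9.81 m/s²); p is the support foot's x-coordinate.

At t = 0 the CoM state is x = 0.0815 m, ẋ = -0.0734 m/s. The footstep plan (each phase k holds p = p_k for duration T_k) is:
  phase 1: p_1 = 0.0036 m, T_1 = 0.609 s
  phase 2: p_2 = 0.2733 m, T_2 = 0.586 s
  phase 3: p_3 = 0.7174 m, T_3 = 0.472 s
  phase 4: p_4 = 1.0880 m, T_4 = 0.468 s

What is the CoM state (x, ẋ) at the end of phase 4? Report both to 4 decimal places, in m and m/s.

phase 1: p=0.0036, T=0.609, ωT=1.933758, cosh=3.530026, sinh=3.385422; start (x,ẋ)=(0.081500, -0.073400) → end (x,ẋ)=(0.200332, 0.578300)
phase 2: p=0.2733, T=0.586, ωT=1.860726, cosh=3.291980, sinh=3.136421; start (x,ẋ)=(0.200332, 0.578300) → end (x,ẋ)=(0.604309, 1.177057)
phase 3: p=0.7174, T=0.472, ωT=1.498742, cosh=2.349732, sinh=2.126321; start (x,ẋ)=(0.604309, 1.177057) → end (x,ẋ)=(1.239877, 2.002214)
phase 4: p=1.0880, T=0.468, ωT=1.486040, cosh=2.322914, sinh=2.096647; start (x,ẋ)=(1.239877, 2.002214) → end (x,ẋ)=(2.762857, 5.662089)

x = 2.7629, ẋ = 5.6621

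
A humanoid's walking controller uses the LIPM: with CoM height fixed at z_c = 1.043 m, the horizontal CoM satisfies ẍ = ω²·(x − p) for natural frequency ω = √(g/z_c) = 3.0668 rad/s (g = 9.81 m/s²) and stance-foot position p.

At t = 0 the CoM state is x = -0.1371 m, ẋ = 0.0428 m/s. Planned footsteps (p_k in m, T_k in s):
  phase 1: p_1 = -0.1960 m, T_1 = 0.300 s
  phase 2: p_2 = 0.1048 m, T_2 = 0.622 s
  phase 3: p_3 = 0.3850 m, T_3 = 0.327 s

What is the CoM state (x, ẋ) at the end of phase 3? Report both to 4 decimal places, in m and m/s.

phase 1: p=-0.1960, T=0.300, ωT=0.920040, cosh=1.453947, sinh=1.055444; start (x,ẋ)=(-0.137100, 0.042800) → end (x,ẋ)=(-0.095633, 0.252879)
phase 2: p=0.1048, T=0.622, ωT=1.907550, cosh=3.442502, sinh=3.294059; start (x,ẋ)=(-0.095633, 0.252879) → end (x,ẋ)=(-0.313573, -1.154282)
phase 3: p=0.3850, T=0.327, ωT=1.002844, cosh=1.546429, sinh=1.179594; start (x,ẋ)=(-0.313573, -1.154282) → end (x,ẋ)=(-1.139269, -4.312157)

x = -1.1393, ẋ = -4.3122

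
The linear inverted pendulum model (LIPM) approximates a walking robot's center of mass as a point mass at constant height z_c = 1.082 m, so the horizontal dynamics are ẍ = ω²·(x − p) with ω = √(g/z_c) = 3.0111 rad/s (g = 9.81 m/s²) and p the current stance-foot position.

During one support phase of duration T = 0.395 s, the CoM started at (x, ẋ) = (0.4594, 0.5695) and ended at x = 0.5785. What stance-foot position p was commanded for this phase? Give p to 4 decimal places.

p = 0.6642

ωT = 3.0111·0.395 = 1.189385; cosh(ωT) = 1.794734, sinh(ωT) = 1.490325
x(T) = p + (x₀−p)·cosh(ωT) + (ẋ₀/ω)·sinh(ωT) ⇒ p·(1 − cosh) = x(T) − x₀·cosh − (ẋ₀/ω)·sinh
numerator   = 0.5785 − (0.4594)·1.794734 − (0.5695/3.0111)·1.490325 = -0.527871
denominator = 1 − 1.794734 = -0.794734
p = -0.527871 / -0.794734 = 0.6642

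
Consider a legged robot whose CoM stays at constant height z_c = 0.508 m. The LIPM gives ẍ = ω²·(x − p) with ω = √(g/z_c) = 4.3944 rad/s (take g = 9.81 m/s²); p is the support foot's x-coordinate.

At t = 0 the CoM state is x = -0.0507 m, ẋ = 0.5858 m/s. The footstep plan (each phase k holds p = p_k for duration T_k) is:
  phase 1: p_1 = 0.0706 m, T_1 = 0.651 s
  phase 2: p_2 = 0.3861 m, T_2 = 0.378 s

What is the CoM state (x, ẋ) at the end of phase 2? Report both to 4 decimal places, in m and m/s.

x = 0.0765, ẋ = -1.0850

phase 1: p=0.0706, T=0.651, ωT=2.860754, cosh=8.765965, sinh=8.708740; start (x,ẋ)=(-0.050700, 0.585800) → end (x,ẋ)=(0.168216, 0.492990)
phase 2: p=0.3861, T=0.378, ωT=1.661083, cosh=2.727472, sinh=2.537539; start (x,ẋ)=(0.168216, 0.492990) → end (x,ẋ)=(0.076503, -1.085002)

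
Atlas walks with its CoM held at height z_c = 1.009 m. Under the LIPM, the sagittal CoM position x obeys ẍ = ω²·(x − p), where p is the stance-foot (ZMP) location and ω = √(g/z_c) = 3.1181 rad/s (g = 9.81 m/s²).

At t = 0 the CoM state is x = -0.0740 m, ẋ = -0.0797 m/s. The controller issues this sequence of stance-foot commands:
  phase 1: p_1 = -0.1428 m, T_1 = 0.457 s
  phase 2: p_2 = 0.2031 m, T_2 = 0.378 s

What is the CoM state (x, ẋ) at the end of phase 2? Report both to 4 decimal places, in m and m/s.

phase 1: p=-0.1428, T=0.457, ωT=1.424972, cosh=2.199128, sinh=1.958612; start (x,ẋ)=(-0.074000, -0.079700) → end (x,ẋ)=(-0.041563, 0.244901)
phase 2: p=0.2031, T=0.378, ωT=1.178642, cosh=1.778827, sinh=1.471130; start (x,ẋ)=(-0.041563, 0.244901) → end (x,ẋ)=(-0.116568, -0.686664)

x = -0.1166, ẋ = -0.6867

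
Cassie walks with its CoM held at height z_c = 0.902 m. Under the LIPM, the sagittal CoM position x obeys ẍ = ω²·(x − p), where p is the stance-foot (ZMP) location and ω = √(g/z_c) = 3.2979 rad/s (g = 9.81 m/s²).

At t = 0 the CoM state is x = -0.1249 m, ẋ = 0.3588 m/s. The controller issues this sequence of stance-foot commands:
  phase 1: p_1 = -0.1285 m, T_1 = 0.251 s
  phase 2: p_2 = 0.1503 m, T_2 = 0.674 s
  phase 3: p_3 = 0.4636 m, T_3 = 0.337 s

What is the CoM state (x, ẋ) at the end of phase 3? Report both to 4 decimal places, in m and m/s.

phase 1: p=-0.1285, T=0.251, ωT=0.827773, cosh=1.362619, sinh=0.925598; start (x,ẋ)=(-0.124900, 0.358800) → end (x,ẋ)=(-0.022893, 0.499897)
phase 2: p=0.1503, T=0.674, ωT=2.222785, cosh=4.670656, sinh=4.562349; start (x,ẋ)=(-0.022893, 0.499897) → end (x,ẋ)=(0.032939, -0.271042)
phase 3: p=0.4636, T=0.337, ωT=1.111392, cosh=1.683843, sinh=1.354743; start (x,ẋ)=(0.032939, -0.271042) → end (x,ẋ)=(-0.372907, -2.380503)

x = -0.3729, ẋ = -2.3805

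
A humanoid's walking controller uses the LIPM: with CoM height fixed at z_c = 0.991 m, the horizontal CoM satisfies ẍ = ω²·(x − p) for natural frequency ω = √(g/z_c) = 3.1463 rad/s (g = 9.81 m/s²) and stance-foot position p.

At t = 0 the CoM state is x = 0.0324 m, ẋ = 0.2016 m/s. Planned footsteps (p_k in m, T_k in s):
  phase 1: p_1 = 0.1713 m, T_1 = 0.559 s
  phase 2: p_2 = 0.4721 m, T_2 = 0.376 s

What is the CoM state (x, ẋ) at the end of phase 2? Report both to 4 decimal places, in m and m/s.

x = -0.7792, ẋ = -3.6134

phase 1: p=0.1713, T=0.559, ωT=1.758782, cosh=2.988808, sinh=2.816553; start (x,ẋ)=(0.032400, 0.201600) → end (x,ẋ)=(-0.063374, -0.628349)
phase 2: p=0.4721, T=0.376, ωT=1.183009, cosh=1.785268, sinh=1.478913; start (x,ẋ)=(-0.063374, -0.628349) → end (x,ẋ)=(-0.779219, -3.613388)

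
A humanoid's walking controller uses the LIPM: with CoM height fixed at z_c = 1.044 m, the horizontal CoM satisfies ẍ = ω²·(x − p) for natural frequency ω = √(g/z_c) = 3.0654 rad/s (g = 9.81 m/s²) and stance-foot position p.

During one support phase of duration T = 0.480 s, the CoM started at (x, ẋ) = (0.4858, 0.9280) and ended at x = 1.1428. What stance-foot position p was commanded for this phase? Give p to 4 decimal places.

p = 0.4606

ωT = 3.0654·0.480 = 1.471392; cosh(ωT) = 2.292450, sinh(ωT) = 2.062844
x(T) = p + (x₀−p)·cosh(ωT) + (ẋ₀/ω)·sinh(ωT) ⇒ p·(1 − cosh) = x(T) − x₀·cosh − (ẋ₀/ω)·sinh
numerator   = 1.1428 − (0.4858)·2.292450 − (0.9280/3.0654)·2.062844 = -0.595364
denominator = 1 − 2.292450 = -1.292450
p = -0.595364 / -1.292450 = 0.4606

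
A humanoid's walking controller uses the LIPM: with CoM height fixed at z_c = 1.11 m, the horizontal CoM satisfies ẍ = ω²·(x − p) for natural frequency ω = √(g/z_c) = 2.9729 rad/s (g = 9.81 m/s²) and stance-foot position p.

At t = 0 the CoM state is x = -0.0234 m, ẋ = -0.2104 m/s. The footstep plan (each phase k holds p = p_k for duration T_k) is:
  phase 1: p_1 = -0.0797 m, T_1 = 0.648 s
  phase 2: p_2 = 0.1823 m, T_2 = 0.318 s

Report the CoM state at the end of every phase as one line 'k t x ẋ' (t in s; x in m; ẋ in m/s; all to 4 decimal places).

phase 1: p=-0.0797, T=0.648, ωT=1.926439, cosh=3.505344, sinh=3.359678; start (x,ẋ)=(-0.023400, -0.210400) → end (x,ẋ)=(-0.120122, -0.175201)
phase 2: p=0.1823, T=0.318, ωT=0.945382, cosh=1.481164, sinh=1.092633; start (x,ẋ)=(-0.120122, -0.175201) → end (x,ẋ)=(-0.330029, -1.241856)

1 0.6480 -0.1201 -0.1752
2 0.9660 -0.3300 -1.2419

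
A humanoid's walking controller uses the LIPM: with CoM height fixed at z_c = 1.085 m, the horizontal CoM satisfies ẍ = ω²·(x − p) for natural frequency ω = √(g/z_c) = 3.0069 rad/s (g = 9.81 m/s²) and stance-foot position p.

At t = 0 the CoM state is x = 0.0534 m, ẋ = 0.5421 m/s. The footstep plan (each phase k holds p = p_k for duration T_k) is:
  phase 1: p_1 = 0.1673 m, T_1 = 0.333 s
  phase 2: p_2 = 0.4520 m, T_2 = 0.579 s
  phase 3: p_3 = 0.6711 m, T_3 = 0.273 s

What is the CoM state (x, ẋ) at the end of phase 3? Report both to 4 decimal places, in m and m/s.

phase 1: p=0.1673, T=0.333, ωT=1.001298, cosh=1.544607, sinh=1.177205; start (x,ẋ)=(0.053400, 0.542100) → end (x,ẋ)=(0.203602, 0.434155)
phase 2: p=0.4520, T=0.579, ωT=1.740995, cosh=2.939181, sinh=2.763835; start (x,ẋ)=(0.203602, 0.434155) → end (x,ẋ)=(0.120974, -0.788269)
phase 3: p=0.6711, T=0.273, ωT=0.820884, cosh=1.356275, sinh=0.916232; start (x,ẋ)=(0.120974, -0.788269) → end (x,ẋ)=(-0.315216, -2.584718)

x = -0.3152, ẋ = -2.5847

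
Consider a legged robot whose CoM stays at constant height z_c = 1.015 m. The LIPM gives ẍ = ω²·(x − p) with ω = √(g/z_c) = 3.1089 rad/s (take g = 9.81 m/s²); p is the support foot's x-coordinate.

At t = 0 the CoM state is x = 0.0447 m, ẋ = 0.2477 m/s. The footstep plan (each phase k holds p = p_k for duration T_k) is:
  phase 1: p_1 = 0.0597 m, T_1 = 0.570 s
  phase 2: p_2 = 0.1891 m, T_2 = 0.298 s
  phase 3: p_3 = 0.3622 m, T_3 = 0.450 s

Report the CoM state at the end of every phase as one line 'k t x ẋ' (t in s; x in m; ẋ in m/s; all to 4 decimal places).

phase 1: p=0.0597, T=0.570, ωT=1.772073, cosh=3.026508, sinh=2.856528; start (x,ẋ)=(0.044700, 0.247700) → end (x,ẋ)=(0.241895, 0.616456)
phase 2: p=0.1891, T=0.298, ωT=0.926452, cosh=1.460745, sinh=1.064789; start (x,ẋ)=(0.241895, 0.616456) → end (x,ẋ)=(0.477354, 1.075253)
phase 3: p=0.3622, T=0.450, ωT=1.399005, cosh=2.149005, sinh=1.902162; start (x,ẋ)=(0.477354, 1.075253) → end (x,ẋ)=(1.267554, 2.991702)

1 0.5700 0.2419 0.6165
2 0.8680 0.4774 1.0753
3 1.3180 1.2676 2.9917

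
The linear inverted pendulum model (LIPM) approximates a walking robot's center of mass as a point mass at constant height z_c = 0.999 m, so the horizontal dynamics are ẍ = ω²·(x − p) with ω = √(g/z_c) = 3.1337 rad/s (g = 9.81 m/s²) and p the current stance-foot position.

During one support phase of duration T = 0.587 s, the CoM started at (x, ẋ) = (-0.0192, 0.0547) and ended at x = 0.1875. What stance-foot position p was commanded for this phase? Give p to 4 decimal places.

ωT = 3.1337·0.587 = 1.839482; cosh(ωT) = 3.226088, sinh(ωT) = 3.067189
x(T) = p + (x₀−p)·cosh(ωT) + (ẋ₀/ω)·sinh(ωT) ⇒ p·(1 − cosh) = x(T) − x₀·cosh − (ẋ₀/ω)·sinh
numerator   = 0.1875 − (-0.0192)·3.226088 − (0.0547/3.1337)·3.067189 = 0.195902
denominator = 1 − 3.226088 = -2.226088
p = 0.195902 / -2.226088 = -0.0880

p = -0.0880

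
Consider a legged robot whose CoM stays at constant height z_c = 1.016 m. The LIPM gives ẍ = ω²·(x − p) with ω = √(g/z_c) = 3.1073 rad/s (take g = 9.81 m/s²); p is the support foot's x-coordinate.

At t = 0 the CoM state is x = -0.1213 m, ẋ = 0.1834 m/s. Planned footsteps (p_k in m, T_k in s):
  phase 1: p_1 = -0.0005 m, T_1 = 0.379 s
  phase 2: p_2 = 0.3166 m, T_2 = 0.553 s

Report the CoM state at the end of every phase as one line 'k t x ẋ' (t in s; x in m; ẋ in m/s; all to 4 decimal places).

phase 1: p=-0.0005, T=0.379, ωT=1.177667, cosh=1.777393, sinh=1.469397; start (x,ẋ)=(-0.121300, 0.183400) → end (x,ẋ)=(-0.128482, -0.225581)
phase 2: p=0.3166, T=0.553, ωT=1.718337, cosh=2.877306, sinh=2.697942; start (x,ẋ)=(-0.128482, -0.225581) → end (x,ẋ)=(-1.159900, -4.380329)

1 0.3790 -0.1285 -0.2256
2 0.9320 -1.1599 -4.3803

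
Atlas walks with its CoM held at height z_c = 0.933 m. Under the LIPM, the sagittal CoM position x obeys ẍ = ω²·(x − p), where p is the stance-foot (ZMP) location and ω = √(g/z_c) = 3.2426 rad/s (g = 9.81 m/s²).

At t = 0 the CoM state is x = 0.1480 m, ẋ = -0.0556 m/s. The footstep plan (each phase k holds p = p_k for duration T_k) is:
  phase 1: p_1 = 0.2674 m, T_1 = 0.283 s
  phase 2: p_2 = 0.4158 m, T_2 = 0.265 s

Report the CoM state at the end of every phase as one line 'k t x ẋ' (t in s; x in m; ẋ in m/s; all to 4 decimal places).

phase 1: p=0.2674, T=0.283, ωT=0.917656, cosh=1.451435, sinh=1.051980; start (x,ẋ)=(0.148000, -0.055600) → end (x,ẋ)=(0.076061, -0.487991)
phase 2: p=0.4158, T=0.265, ωT=0.859289, cosh=1.392472, sinh=0.969009; start (x,ẋ)=(0.076061, -0.487991) → end (x,ẋ)=(-0.203107, -1.747012)

1 0.2830 0.0761 -0.4880
2 0.5480 -0.2031 -1.7470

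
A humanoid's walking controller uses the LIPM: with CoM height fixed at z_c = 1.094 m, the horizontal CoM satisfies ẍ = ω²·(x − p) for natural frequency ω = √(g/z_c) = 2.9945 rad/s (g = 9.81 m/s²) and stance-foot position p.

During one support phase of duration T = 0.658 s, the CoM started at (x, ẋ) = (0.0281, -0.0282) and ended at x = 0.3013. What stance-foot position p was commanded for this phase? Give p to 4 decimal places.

ωT = 2.9945·0.658 = 1.970381; cosh(ωT) = 3.656406, sinh(ωT) = 3.517003
x(T) = p + (x₀−p)·cosh(ωT) + (ẋ₀/ω)·sinh(ωT) ⇒ p·(1 − cosh) = x(T) − x₀·cosh − (ẋ₀/ω)·sinh
numerator   = 0.3013 − (0.0281)·3.656406 − (-0.0282/2.9945)·3.517003 = 0.231676
denominator = 1 − 3.656406 = -2.656406
p = 0.231676 / -2.656406 = -0.0872

p = -0.0872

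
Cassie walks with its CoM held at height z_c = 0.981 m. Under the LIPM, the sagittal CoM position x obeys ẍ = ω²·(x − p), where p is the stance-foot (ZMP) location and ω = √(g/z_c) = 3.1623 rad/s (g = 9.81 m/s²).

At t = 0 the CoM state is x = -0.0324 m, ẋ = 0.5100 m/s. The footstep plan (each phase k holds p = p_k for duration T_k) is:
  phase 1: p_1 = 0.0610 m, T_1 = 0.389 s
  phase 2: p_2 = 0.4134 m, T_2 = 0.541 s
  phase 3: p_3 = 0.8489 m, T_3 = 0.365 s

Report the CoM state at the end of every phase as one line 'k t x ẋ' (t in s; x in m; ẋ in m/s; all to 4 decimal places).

1 0.3890 0.1399 0.4849
2 0.9300 0.0424 -0.9293
3 1.2950 -0.9769 -5.2625

phase 1: p=0.0610, T=0.389, ωT=1.230135, cosh=1.856972, sinh=1.564719; start (x,ẋ)=(-0.032400, 0.510000) → end (x,ẋ)=(0.139909, 0.484902)
phase 2: p=0.4134, T=0.541, ωT=1.710804, cosh=2.857065, sinh=2.676345; start (x,ẋ)=(0.139909, 0.484902) → end (x,ẋ)=(0.042405, -0.929269)
phase 3: p=0.8489, T=0.365, ωT=1.154240, cosh=1.743454, sinh=1.428157; start (x,ẋ)=(0.042405, -0.929269) → end (x,ẋ)=(-0.976864, -5.262481)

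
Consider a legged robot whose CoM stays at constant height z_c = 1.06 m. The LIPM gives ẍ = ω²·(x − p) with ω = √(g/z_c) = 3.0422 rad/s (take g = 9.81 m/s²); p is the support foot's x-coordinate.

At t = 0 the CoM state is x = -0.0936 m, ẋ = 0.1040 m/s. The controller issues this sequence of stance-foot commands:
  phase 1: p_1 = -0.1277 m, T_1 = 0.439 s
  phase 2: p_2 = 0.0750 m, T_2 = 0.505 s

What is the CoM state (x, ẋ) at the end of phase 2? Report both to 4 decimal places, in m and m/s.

phase 1: p=-0.1277, T=0.439, ωT=1.335526, cosh=2.032507, sinh=1.769487; start (x,ẋ)=(-0.093600, 0.104000) → end (x,ẋ)=(0.002100, 0.394946)
phase 2: p=0.0750, T=0.505, ωT=1.536311, cosh=2.431294, sinh=2.216120; start (x,ẋ)=(0.002100, 0.394946) → end (x,ẋ)=(0.185460, 0.468744)

x = 0.1855, ẋ = 0.4687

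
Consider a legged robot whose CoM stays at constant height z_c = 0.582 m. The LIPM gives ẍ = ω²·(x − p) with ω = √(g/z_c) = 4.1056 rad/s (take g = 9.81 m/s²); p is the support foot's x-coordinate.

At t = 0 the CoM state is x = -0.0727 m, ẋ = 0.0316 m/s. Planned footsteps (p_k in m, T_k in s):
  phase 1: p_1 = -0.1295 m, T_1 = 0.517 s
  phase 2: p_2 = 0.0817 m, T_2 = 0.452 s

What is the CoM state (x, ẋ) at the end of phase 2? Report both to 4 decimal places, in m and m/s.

x = 1.1131, ẋ = 4.3665

phase 1: p=-0.1295, T=0.517, ωT=2.122595, cosh=4.236254, sinh=4.116533; start (x,ẋ)=(-0.072700, 0.031600) → end (x,ẋ)=(0.142803, 1.093833)
phase 2: p=0.0817, T=0.452, ωT=1.855731, cosh=3.276356, sinh=3.120017; start (x,ẋ)=(0.142803, 1.093833) → end (x,ẋ)=(1.113146, 4.366493)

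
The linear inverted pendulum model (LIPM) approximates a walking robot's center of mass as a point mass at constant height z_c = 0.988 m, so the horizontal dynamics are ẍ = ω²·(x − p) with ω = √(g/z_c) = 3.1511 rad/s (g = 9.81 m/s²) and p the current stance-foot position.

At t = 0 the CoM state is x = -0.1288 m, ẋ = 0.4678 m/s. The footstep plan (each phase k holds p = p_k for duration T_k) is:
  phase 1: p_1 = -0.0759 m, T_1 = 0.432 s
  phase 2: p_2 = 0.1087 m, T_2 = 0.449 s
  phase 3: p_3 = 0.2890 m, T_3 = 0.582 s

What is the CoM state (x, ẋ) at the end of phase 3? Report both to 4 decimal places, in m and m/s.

x = 2.1295, ẋ = 5.9192

phase 1: p=-0.0759, T=0.432, ωT=1.361275, cosh=2.078749, sinh=1.822416; start (x,ẋ)=(-0.128800, 0.467800) → end (x,ẋ)=(0.084683, 0.668655)
phase 2: p=0.1087, T=0.449, ωT=1.414844, cosh=2.179404, sinh=1.936440; start (x,ẋ)=(0.084683, 0.668655) → end (x,ẋ)=(0.467264, 1.310718)
phase 3: p=0.2890, T=0.582, ωT=1.833940, cosh=3.209140, sinh=3.049358; start (x,ẋ)=(0.467264, 1.310718) → end (x,ẋ)=(2.129472, 5.919188)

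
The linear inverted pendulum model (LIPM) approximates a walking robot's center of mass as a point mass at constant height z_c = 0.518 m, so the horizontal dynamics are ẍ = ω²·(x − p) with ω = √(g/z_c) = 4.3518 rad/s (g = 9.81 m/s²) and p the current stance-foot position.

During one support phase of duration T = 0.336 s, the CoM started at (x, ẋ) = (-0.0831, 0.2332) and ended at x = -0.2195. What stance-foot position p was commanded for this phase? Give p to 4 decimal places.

p = 0.1099

ωT = 4.3518·0.336 = 1.462205; cosh(ωT) = 2.273594, sinh(ωT) = 2.041869
x(T) = p + (x₀−p)·cosh(ωT) + (ẋ₀/ω)·sinh(ωT) ⇒ p·(1 − cosh) = x(T) − x₀·cosh − (ẋ₀/ω)·sinh
numerator   = -0.2195 − (-0.0831)·2.273594 − (0.2332/4.3518)·2.041869 = -0.139982
denominator = 1 − 2.273594 = -1.273594
p = -0.139982 / -1.273594 = 0.1099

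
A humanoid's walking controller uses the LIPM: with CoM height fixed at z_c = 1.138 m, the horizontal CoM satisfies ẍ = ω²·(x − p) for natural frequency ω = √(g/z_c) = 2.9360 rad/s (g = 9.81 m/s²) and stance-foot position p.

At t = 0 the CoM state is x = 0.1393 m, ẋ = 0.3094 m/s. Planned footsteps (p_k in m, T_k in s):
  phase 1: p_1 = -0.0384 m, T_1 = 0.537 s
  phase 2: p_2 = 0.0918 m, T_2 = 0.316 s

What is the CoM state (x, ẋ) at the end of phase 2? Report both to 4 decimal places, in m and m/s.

x = 1.6363, ẋ = 4.6685

phase 1: p=-0.0384, T=0.537, ωT=1.576632, cosh=2.522651, sinh=2.315981; start (x,ẋ)=(0.139300, 0.309400) → end (x,ẋ)=(0.653937, 1.988818)
phase 2: p=0.0918, T=0.316, ωT=0.927776, cosh=1.462155, sinh=1.066723; start (x,ẋ)=(0.653937, 1.988818) → end (x,ẋ)=(1.636319, 4.668517)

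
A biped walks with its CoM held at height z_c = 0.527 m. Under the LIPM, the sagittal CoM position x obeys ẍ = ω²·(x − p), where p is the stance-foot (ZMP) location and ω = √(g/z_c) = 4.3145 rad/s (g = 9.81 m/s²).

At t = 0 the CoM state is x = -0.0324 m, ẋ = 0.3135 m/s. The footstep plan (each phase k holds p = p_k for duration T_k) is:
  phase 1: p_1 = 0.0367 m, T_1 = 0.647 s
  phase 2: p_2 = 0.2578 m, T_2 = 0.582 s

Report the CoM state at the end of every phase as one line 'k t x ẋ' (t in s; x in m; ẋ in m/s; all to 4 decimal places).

phase 1: p=0.0367, T=0.647, ωT=2.791481, cosh=8.183244, sinh=8.121914; start (x,ẋ)=(-0.032400, 0.313500) → end (x,ẋ)=(0.061392, 0.144045)
phase 2: p=0.2578, T=0.582, ωT=2.511039, cosh=6.199453, sinh=6.118269; start (x,ẋ)=(0.061392, 0.144045) → end (x,ẋ)=(-0.755556, -4.291636)

1 0.6470 0.0614 0.1440
2 1.2290 -0.7556 -4.2916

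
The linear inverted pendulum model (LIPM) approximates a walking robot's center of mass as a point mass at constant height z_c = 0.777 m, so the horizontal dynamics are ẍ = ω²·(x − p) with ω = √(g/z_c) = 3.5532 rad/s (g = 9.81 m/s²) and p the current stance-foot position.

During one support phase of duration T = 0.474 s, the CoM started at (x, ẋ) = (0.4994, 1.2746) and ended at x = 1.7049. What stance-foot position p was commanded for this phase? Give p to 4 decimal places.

ωT = 3.5532·0.474 = 1.684217; cosh(ωT) = 2.786909, sinh(ωT) = 2.601320
x(T) = p + (x₀−p)·cosh(ωT) + (ẋ₀/ω)·sinh(ωT) ⇒ p·(1 − cosh) = x(T) − x₀·cosh − (ẋ₀/ω)·sinh
numerator   = 1.7049 − (0.4994)·2.786909 − (1.2746/3.5532)·2.601320 = -0.620025
denominator = 1 − 2.786909 = -1.786909
p = -0.620025 / -1.786909 = 0.3470

p = 0.3470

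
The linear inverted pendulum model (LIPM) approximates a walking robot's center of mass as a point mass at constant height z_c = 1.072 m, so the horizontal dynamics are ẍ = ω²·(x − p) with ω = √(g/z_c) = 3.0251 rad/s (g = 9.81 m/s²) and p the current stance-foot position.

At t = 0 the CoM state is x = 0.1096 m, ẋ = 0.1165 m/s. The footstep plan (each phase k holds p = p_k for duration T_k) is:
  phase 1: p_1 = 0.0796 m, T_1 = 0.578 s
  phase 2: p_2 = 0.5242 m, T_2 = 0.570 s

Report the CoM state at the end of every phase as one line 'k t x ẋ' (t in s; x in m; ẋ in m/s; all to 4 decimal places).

1 0.5780 0.2757 0.5977
2 1.1480 0.3416 -0.3118

phase 1: p=0.0796, T=0.578, ωT=1.748508, cosh=2.960028, sinh=2.785994; start (x,ẋ)=(0.109600, 0.116500) → end (x,ẋ)=(0.275693, 0.597681)
phase 2: p=0.5242, T=0.570, ωT=1.724307, cosh=2.893465, sinh=2.715168; start (x,ẋ)=(0.275693, 0.597681) → end (x,ẋ)=(0.341599, -0.311786)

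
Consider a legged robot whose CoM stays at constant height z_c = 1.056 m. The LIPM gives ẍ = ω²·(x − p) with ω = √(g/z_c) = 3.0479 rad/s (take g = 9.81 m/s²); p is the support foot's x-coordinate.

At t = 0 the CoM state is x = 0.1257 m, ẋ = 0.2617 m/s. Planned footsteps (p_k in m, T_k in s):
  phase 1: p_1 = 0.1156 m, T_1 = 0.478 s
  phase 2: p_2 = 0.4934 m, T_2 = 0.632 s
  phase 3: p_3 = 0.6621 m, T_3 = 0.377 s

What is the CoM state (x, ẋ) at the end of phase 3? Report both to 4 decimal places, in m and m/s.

x = 0.7297, ẋ = 0.4246

phase 1: p=0.1156, T=0.478, ωT=1.456896, cosh=2.262787, sinh=2.029829; start (x,ẋ)=(0.125700, 0.261700) → end (x,ẋ)=(0.312740, 0.654657)
phase 2: p=0.4934, T=0.632, ωT=1.926273, cosh=3.504785, sinh=3.359095; start (x,ẋ)=(0.312740, 0.654657) → end (x,ẋ)=(0.581724, 0.444803)
phase 3: p=0.6621, T=0.377, ωT=1.149058, cosh=1.736078, sinh=1.419143; start (x,ẋ)=(0.581724, 0.444803) → end (x,ẋ)=(0.729668, 0.424555)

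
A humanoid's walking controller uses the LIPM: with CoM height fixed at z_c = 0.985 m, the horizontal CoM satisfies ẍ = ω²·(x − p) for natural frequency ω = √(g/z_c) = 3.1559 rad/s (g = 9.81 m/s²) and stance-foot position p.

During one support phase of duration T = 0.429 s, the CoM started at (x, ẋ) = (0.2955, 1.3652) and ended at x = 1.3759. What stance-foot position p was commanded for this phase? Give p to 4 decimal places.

p = 0.0151

ωT = 3.1559·0.429 = 1.353881; cosh(ωT) = 2.065331, sinh(ωT) = 1.807095
x(T) = p + (x₀−p)·cosh(ωT) + (ẋ₀/ω)·sinh(ωT) ⇒ p·(1 − cosh) = x(T) − x₀·cosh − (ẋ₀/ω)·sinh
numerator   = 1.3759 − (0.2955)·2.065331 − (1.3652/3.1559)·1.807095 = -0.016130
denominator = 1 − 2.065331 = -1.065331
p = -0.016130 / -1.065331 = 0.0151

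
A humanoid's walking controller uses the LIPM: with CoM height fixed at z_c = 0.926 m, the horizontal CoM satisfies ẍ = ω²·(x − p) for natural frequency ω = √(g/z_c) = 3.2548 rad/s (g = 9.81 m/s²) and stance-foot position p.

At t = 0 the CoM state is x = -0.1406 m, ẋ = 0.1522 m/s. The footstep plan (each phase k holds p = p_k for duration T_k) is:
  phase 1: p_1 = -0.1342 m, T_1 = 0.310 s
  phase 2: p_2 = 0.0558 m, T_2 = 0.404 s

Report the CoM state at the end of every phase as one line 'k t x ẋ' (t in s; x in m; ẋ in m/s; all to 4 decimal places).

1 0.3100 -0.0885 0.2117
2 0.7140 -0.1200 -0.3891

phase 1: p=-0.1342, T=0.310, ωT=1.008988, cosh=1.553706, sinh=1.189118; start (x,ẋ)=(-0.140600, 0.152200) → end (x,ẋ)=(-0.088539, 0.211704)
phase 2: p=0.0558, T=0.404, ωT=1.314939, cosh=1.996508, sinh=1.728017; start (x,ẋ)=(-0.088539, 0.211704) → end (x,ẋ)=(-0.119977, -0.389142)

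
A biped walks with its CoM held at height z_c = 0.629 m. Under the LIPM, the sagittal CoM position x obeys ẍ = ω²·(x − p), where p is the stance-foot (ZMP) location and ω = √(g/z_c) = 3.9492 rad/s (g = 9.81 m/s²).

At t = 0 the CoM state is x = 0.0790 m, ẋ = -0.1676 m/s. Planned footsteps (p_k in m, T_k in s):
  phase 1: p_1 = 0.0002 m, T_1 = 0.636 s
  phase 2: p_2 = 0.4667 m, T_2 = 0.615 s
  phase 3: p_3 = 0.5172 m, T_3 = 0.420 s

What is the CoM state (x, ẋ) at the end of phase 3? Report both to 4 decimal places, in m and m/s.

phase 1: p=0.0002, T=0.636, ωT=2.511691, cosh=6.203444, sinh=6.122313; start (x,ẋ)=(0.079000, -0.167600) → end (x,ẋ)=(0.229207, 0.865548)
phase 2: p=0.4667, T=0.615, ωT=2.428758, cosh=5.716465, sinh=5.628318; start (x,ẋ)=(0.229207, 0.865548) → end (x,ẋ)=(0.342639, -0.330973)
phase 3: p=0.5172, T=0.420, ωT=1.658664, cosh=2.721341, sinh=2.530948; start (x,ẋ)=(0.342639, -0.330973) → end (x,ẋ)=(-0.169952, -2.645463)

x = -0.1700, ẋ = -2.6455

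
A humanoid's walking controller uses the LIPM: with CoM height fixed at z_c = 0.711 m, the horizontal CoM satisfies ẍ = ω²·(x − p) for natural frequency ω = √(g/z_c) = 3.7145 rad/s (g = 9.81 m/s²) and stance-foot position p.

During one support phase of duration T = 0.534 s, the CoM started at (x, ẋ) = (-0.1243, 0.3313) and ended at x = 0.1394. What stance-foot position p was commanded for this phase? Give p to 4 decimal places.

ωT = 3.7145·0.534 = 1.983543; cosh(ωT) = 3.703015, sinh(ωT) = 3.565434
x(T) = p + (x₀−p)·cosh(ωT) + (ẋ₀/ω)·sinh(ωT) ⇒ p·(1 − cosh) = x(T) − x₀·cosh − (ẋ₀/ω)·sinh
numerator   = 0.1394 − (-0.1243)·3.703015 − (0.3313/3.7145)·3.565434 = 0.281680
denominator = 1 − 3.703015 = -2.703015
p = 0.281680 / -2.703015 = -0.1042

p = -0.1042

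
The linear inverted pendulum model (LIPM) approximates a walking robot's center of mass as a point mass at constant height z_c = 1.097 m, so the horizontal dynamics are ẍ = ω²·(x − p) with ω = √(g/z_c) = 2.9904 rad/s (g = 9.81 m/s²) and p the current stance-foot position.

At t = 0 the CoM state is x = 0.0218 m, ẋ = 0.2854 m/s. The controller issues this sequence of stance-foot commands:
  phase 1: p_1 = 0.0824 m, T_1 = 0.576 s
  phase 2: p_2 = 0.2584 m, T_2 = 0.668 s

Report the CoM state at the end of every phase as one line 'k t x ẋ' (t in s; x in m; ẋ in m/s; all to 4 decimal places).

1 0.5760 0.1660 0.3333
2 1.2440 0.3147 0.2512

phase 1: p=0.0824, T=0.576, ωT=1.722470, cosh=2.888483, sinh=2.709859; start (x,ẋ)=(0.021800, 0.285400) → end (x,ẋ)=(0.165983, 0.333297)
phase 2: p=0.2584, T=0.668, ωT=1.997587, cosh=3.753456, sinh=3.617794; start (x,ẋ)=(0.165983, 0.333297) → end (x,ẋ)=(0.314742, 0.251194)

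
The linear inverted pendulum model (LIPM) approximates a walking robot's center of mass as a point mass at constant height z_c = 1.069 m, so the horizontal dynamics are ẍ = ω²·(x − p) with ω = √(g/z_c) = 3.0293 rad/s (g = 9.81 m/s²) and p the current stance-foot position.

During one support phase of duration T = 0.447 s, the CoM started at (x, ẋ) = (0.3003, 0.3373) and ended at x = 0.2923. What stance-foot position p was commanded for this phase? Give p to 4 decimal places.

ωT = 3.0293·0.447 = 1.354097; cosh(ωT) = 2.065721, sinh(ωT) = 1.807541
x(T) = p + (x₀−p)·cosh(ωT) + (ẋ₀/ω)·sinh(ωT) ⇒ p·(1 − cosh) = x(T) − x₀·cosh − (ẋ₀/ω)·sinh
numerator   = 0.2923 − (0.3003)·2.065721 − (0.3373/3.0293)·1.807541 = -0.529298
denominator = 1 − 2.065721 = -1.065721
p = -0.529298 / -1.065721 = 0.4967

p = 0.4967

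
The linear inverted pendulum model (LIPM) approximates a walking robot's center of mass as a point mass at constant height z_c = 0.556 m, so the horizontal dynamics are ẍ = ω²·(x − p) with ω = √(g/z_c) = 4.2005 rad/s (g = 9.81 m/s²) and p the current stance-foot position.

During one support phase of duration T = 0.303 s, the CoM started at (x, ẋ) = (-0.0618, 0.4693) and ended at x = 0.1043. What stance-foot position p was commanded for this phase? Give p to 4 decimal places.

p = -0.0426

ωT = 4.2005·0.303 = 1.272752; cosh(ωT) = 1.925362, sinh(ωT) = 1.645302
x(T) = p + (x₀−p)·cosh(ωT) + (ẋ₀/ω)·sinh(ωT) ⇒ p·(1 − cosh) = x(T) − x₀·cosh − (ẋ₀/ω)·sinh
numerator   = 0.1043 − (-0.0618)·1.925362 − (0.4693/4.2005)·1.645302 = 0.039466
denominator = 1 − 1.925362 = -0.925362
p = 0.039466 / -0.925362 = -0.0426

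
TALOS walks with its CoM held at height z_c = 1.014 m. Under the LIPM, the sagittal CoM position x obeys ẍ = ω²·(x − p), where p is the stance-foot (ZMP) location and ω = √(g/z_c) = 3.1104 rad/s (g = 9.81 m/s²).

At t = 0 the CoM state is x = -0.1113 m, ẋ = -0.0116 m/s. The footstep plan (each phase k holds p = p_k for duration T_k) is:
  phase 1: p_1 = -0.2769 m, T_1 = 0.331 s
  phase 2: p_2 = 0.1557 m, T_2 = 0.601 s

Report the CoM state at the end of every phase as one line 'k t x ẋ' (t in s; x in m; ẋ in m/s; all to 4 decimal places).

1 0.3310 -0.0201 0.6108
2 0.9320 0.1938 0.2970

phase 1: p=-0.2769, T=0.331, ωT=1.029542, cosh=1.578477, sinh=1.221307; start (x,ẋ)=(-0.111300, -0.011600) → end (x,ẋ)=(-0.020059, 0.610763)
phase 2: p=0.1557, T=0.601, ωT=1.869350, cosh=3.319153, sinh=3.164930; start (x,ẋ)=(-0.020059, 0.610763) → end (x,ẋ)=(0.193800, 0.297011)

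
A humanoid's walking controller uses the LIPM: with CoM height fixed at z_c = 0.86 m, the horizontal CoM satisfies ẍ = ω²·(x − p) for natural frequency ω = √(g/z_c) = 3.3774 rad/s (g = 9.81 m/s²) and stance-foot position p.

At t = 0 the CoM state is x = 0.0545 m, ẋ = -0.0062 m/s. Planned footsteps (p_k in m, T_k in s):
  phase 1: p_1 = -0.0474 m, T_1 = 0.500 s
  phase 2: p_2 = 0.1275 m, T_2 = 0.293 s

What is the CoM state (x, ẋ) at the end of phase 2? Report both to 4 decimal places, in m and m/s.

phase 1: p=-0.0474, T=0.500, ωT=1.688700, cosh=2.798600, sinh=2.613840; start (x,ẋ)=(0.054500, -0.006200) → end (x,ẋ)=(0.232979, 0.882220)
phase 2: p=0.1275, T=0.293, ωT=0.989578, cosh=1.530917, sinh=1.159183; start (x,ẋ)=(0.232979, 0.882220) → end (x,ẋ)=(0.591773, 1.763558)

x = 0.5918, ẋ = 1.7636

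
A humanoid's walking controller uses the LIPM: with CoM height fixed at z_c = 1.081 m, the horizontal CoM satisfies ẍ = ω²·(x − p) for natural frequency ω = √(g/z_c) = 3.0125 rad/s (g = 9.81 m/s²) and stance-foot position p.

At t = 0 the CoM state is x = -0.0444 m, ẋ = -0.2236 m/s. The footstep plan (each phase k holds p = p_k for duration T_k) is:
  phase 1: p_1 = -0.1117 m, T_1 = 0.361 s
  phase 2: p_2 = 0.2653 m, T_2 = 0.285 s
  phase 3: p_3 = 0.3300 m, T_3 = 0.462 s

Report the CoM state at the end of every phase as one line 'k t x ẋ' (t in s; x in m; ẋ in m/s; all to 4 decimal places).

1 0.3610 -0.0981 -0.1028
2 0.6460 -0.2735 -1.2028
3 1.1080 -1.7120 -5.9986

phase 1: p=-0.1117, T=0.361, ωT=1.087513, cosh=1.651969, sinh=1.314915; start (x,ẋ)=(-0.044400, -0.223600) → end (x,ẋ)=(-0.098121, -0.102793)
phase 2: p=0.2653, T=0.285, ωT=0.858563, cosh=1.391768, sinh=0.967998; start (x,ẋ)=(-0.098121, -0.102793) → end (x,ẋ)=(-0.273528, -1.202833)
phase 3: p=0.3300, T=0.462, ωT=1.391775, cosh=2.135308, sinh=1.886675; start (x,ẋ)=(-0.273528, -1.202833) → end (x,ẋ)=(-1.712030, -5.998633)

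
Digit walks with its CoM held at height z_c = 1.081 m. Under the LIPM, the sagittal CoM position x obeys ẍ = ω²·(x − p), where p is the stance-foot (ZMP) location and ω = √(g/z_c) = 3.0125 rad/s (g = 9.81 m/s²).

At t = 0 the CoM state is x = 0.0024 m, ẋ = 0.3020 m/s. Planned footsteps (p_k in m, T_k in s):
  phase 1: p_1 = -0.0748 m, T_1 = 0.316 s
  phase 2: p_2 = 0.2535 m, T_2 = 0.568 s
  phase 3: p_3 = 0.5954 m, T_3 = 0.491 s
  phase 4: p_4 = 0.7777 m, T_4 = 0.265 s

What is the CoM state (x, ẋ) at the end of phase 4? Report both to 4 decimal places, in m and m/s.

phase 1: p=-0.0748, T=0.316, ωT=0.951950, cosh=1.488372, sinh=1.102385; start (x,ẋ)=(0.002400, 0.302000) → end (x,ẋ)=(0.150615, 0.705864)
phase 2: p=0.2535, T=0.568, ωT=1.711100, cosh=2.857857, sinh=2.677190; start (x,ẋ)=(0.150615, 0.705864) → end (x,ẋ)=(0.586767, 1.187490)
phase 3: p=0.5954, T=0.491, ωT=1.479137, cosh=2.308496, sinh=2.080662; start (x,ẋ)=(0.586767, 1.187490) → end (x,ẋ)=(1.395643, 2.687208)
phase 4: p=0.7777, T=0.265, ωT=0.798313, cosh=1.335938, sinh=0.885850; start (x,ẋ)=(1.395643, 2.687208) → end (x,ẋ)=(2.393429, 5.239002)

x = 2.3934, ẋ = 5.2390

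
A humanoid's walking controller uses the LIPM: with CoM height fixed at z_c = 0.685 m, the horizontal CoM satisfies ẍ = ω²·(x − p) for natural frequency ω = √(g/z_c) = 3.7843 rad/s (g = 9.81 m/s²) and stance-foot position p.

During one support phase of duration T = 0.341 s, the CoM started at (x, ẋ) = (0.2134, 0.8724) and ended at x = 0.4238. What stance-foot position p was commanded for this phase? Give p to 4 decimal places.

ωT = 3.7843·0.341 = 1.290446; cosh(ωT) = 1.954778, sinh(ωT) = 1.679630
x(T) = p + (x₀−p)·cosh(ωT) + (ẋ₀/ω)·sinh(ωT) ⇒ p·(1 − cosh) = x(T) − x₀·cosh − (ẋ₀/ω)·sinh
numerator   = 0.4238 − (0.2134)·1.954778 − (0.8724/3.7843)·1.679630 = -0.380557
denominator = 1 − 1.954778 = -0.954778
p = -0.380557 / -0.954778 = 0.3986

p = 0.3986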